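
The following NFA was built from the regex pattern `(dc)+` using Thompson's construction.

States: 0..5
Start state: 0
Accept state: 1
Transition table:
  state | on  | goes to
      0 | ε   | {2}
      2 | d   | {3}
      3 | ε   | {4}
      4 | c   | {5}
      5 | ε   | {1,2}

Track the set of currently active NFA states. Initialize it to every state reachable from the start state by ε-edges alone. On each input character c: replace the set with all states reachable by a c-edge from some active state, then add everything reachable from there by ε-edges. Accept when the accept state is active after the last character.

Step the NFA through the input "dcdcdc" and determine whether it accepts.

Answer: ACCEPT

Derivation:
initial (ε-close {0}): {0,2}
'd' @ 1: {3,4}
'c' @ 2: {1,2,5}  [accepting]
'd' @ 3: {3,4}
'c' @ 4: {1,2,5}  [accepting]
'd' @ 5: {3,4}
'c' @ 6: {1,2,5}  [accepting]
final: {1,2,5}; accept 1 in set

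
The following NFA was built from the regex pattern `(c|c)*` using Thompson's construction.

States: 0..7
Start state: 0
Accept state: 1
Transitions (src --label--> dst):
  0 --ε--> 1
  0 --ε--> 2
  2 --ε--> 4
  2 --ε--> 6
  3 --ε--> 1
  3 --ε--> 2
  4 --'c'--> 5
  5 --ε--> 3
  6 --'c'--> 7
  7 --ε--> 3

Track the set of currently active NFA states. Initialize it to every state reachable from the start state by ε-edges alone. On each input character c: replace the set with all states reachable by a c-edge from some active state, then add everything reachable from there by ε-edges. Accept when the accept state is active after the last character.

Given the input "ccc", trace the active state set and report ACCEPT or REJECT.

Answer: ACCEPT

Derivation:
start: ε-closure({0}) = {0,1,2,4,6}
'c' @ 1: {1,2,3,4,5,6,7}  [accepting]
'c' @ 2: {1,2,3,4,5,6,7}  [accepting]
'c' @ 3: {1,2,3,4,5,6,7}  [accepting]
end set {1,2,3,4,5,6,7} — state 1 in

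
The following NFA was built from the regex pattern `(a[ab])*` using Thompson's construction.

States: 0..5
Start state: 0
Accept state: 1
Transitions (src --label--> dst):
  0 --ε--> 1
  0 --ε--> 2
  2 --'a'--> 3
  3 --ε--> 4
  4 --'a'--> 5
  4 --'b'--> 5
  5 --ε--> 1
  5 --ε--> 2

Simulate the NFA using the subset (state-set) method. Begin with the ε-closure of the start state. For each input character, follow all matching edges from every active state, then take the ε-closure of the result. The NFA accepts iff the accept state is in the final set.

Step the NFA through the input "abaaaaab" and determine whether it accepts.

initial (ε-close {0}): {0,1,2}
'a' @ 1: {3,4}
'b' @ 2: {1,2,5}  (accept∈set)
'a' @ 3: {3,4}
'a' @ 4: {1,2,5}  (accept∈set)
'a' @ 5: {3,4}
'a' @ 6: {1,2,5}  (accept∈set)
'a' @ 7: {3,4}
'b' @ 8: {1,2,5}  (accept∈set)
end set {1,2,5} — state 1 in

Answer: ACCEPT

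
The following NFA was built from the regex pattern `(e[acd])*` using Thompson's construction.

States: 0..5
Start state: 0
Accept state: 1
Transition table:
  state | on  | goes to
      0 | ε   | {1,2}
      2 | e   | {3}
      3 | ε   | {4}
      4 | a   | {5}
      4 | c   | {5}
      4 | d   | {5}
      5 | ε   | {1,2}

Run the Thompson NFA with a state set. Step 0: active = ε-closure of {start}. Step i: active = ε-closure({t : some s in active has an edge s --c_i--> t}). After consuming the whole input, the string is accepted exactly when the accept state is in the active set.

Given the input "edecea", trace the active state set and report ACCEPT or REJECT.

S₀ = ε-closure({0}) = {0,1,2}
'e' @ 1: {3,4}
'd' @ 2: {1,2,5}  (accept∈set)
'e' @ 3: {3,4}
'c' @ 4: {1,2,5}  (accept∈set)
'e' @ 5: {3,4}
'a' @ 6: {1,2,5}  (accept∈set)
after full input: {1,2,5}  (accept=1 in)

Answer: ACCEPT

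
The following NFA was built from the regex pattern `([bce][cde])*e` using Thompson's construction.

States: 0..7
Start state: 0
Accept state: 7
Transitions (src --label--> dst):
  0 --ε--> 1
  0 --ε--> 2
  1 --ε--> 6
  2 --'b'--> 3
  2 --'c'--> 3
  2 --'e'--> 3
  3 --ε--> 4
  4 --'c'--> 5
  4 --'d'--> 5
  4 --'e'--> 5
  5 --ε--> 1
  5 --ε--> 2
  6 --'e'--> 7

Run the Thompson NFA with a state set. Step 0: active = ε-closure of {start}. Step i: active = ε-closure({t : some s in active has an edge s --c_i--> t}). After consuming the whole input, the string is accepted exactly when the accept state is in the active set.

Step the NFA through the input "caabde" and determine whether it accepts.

Answer: REJECT

Trace:
initial (ε-close {0}): {0,1,2,6}
'c' @ 1: {3,4}
'a' @ 2: {}  — state set empty
rest 'abde' ignored (set empty)
after full input: {}  (accept=7 not in)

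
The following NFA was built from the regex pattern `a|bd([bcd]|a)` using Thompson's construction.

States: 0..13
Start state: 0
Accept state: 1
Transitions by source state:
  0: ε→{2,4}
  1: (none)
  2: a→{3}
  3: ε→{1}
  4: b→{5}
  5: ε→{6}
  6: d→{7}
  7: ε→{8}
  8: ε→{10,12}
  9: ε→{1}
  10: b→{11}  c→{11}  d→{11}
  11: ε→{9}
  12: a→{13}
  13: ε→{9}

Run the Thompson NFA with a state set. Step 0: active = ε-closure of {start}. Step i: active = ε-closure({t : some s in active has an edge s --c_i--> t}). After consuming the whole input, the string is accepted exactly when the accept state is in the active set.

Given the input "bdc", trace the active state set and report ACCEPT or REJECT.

initial (ε-close {0}): {0,2,4}
'b' @ 1: {5,6}
'd' @ 2: {7,8,10,12}
'c' @ 3: {1,9,11}  (accept∈set)
after full input: {1,9,11}  (accept=1 in)

Answer: ACCEPT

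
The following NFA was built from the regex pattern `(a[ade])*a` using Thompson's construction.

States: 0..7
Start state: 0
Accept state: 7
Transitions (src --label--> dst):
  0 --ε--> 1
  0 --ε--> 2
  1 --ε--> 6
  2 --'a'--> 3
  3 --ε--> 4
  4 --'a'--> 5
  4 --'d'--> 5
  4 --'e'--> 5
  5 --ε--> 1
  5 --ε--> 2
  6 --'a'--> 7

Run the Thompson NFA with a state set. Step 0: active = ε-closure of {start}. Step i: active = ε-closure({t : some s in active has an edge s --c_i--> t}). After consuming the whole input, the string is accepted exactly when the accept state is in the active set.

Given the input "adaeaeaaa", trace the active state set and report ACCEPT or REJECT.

start: ε-closure({0}) = {0,1,2,6}
'a' @ 1: {3,4,7}  ✓accept
'd' @ 2: {1,2,5,6}
'a' @ 3: {3,4,7}  ✓accept
'e' @ 4: {1,2,5,6}
'a' @ 5: {3,4,7}  ✓accept
'e' @ 6: {1,2,5,6}
'a' @ 7: {3,4,7}  ✓accept
'a' @ 8: {1,2,5,6}
'a' @ 9: {3,4,7}  ✓accept
end set {3,4,7} — state 7 in

Answer: ACCEPT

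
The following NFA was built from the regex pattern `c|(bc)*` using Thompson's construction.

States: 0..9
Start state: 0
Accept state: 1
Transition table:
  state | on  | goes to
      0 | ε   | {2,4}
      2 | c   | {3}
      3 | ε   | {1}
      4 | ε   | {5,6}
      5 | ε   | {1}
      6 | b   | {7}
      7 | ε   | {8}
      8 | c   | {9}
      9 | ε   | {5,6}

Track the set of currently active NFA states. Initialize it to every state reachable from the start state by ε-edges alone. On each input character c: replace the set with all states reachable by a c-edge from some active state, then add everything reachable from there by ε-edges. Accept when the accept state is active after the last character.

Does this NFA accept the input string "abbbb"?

Answer: REJECT

Derivation:
S₀ = ε-closure({0}) = {0,1,2,4,5,6}
'a' @ 1: {}  — no active states
rest 'bbbb' ignored (set empty)
final: {}; accept 1 not in set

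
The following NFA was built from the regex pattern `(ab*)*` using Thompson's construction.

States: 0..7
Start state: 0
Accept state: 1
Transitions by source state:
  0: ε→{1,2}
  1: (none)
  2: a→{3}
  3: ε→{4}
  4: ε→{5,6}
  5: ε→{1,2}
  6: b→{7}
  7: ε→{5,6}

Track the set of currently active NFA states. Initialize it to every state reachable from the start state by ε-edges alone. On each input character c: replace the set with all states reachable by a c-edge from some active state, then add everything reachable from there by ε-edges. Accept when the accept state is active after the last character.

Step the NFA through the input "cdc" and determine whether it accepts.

Answer: REJECT

Steps:
S₀ = ε-closure({0}) = {0,1,2}
'c' @ 1: {}  — state set empty
rest 'dc' ignored (set empty)
final: {}; accept 1 not in set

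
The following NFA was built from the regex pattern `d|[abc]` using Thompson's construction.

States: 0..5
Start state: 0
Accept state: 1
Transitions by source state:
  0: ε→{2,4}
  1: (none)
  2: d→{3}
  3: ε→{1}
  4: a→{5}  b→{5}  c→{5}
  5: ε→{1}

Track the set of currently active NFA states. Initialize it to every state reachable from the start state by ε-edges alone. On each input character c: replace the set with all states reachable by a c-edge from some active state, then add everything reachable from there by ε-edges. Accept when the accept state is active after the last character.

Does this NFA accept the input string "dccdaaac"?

start: ε-closure({0}) = {0,2,4}
'd' @ 1: {1,3}  ✓accept
'c' @ 2: {}  — state set empty
rest 'cdaaac' ignored (set empty)
after full input: {}  (accept=1 not in)

Answer: REJECT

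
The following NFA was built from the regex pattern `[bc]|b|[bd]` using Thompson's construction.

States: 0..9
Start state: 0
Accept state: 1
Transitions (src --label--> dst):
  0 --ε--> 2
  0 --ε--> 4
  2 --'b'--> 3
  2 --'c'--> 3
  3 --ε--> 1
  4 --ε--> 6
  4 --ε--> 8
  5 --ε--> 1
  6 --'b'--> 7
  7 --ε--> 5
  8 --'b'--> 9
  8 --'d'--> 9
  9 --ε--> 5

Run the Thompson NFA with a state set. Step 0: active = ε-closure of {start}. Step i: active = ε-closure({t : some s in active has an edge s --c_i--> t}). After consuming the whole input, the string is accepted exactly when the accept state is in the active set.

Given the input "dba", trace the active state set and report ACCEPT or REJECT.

Answer: REJECT

Trace:
S₀ = ε-closure({0}) = {0,2,4,6,8}
'd' @ 1: {1,5,9}  [accepting]
'b' @ 2: {}  — dead — no transitions
rest 'a' ignored (set empty)
end set {} — state 1 not in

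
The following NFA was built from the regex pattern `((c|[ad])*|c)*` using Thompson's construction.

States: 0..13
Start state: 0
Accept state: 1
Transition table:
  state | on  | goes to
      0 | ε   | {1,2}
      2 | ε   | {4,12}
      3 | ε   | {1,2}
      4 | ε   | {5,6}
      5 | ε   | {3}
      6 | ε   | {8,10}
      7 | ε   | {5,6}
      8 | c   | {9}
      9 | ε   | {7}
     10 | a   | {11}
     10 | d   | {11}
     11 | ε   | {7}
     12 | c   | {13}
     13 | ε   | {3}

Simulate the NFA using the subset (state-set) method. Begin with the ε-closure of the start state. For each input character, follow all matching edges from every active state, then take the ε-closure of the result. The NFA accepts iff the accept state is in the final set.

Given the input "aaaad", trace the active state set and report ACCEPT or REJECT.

Answer: ACCEPT

Derivation:
start: ε-closure({0}) = {0,1,2,3,4,5,6,8,10,12}
'a' @ 1: {1,2,3,4,5,6,7,8,10,11,12}  [accepting]
'a' @ 2: {1,2,3,4,5,6,7,8,10,11,12}  [accepting]
'a' @ 3: {1,2,3,4,5,6,7,8,10,11,12}  [accepting]
'a' @ 4: {1,2,3,4,5,6,7,8,10,11,12}  [accepting]
'd' @ 5: {1,2,3,4,5,6,7,8,10,11,12}  [accepting]
end set {1,2,3,4,5,6,7,8,10,11,12} — state 1 in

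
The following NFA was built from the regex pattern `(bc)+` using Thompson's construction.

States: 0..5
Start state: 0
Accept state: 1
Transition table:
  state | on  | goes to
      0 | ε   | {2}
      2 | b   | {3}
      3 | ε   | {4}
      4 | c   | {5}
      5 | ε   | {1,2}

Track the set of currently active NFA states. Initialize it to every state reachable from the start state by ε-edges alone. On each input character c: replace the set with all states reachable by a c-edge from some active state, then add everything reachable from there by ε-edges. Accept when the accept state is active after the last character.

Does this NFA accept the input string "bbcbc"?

Answer: REJECT

Derivation:
S₀ = ε-closure({0}) = {0,2}
'b' @ 1: {3,4}
'b' @ 2: {}  — state set empty
rest 'cbc' ignored (set empty)
end set {} — state 1 not in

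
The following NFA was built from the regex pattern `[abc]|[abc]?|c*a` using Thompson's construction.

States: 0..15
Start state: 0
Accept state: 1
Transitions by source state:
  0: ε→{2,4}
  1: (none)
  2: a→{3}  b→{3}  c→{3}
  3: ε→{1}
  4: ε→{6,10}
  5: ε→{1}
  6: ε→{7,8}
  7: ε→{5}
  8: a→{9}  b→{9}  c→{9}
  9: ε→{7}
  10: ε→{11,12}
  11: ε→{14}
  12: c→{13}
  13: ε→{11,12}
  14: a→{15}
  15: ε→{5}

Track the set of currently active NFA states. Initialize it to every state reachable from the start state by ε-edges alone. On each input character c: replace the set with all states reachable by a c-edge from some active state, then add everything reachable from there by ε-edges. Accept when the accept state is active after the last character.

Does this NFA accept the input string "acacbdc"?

Answer: REJECT

Steps:
start: ε-closure({0}) = {0,1,2,4,5,6,7,8,10,11,12,14}
'a' @ 1: {1,3,5,7,9,15}  [accepting]
'c' @ 2: {}  — no active states
rest 'acbdc' ignored (set empty)
end set {} — state 1 not in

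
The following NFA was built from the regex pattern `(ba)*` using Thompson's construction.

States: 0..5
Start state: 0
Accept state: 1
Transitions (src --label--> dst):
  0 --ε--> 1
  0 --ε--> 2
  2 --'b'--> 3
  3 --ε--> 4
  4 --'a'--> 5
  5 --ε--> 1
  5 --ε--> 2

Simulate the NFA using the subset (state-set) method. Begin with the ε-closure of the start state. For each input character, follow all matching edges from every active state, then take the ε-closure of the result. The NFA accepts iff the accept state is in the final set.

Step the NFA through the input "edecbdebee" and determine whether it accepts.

initial (ε-close {0}): {0,1,2}
'e' @ 1: {}  — dead — no transitions
rest 'decbdebee' ignored (set empty)
after full input: {}  (accept=1 not in)

Answer: REJECT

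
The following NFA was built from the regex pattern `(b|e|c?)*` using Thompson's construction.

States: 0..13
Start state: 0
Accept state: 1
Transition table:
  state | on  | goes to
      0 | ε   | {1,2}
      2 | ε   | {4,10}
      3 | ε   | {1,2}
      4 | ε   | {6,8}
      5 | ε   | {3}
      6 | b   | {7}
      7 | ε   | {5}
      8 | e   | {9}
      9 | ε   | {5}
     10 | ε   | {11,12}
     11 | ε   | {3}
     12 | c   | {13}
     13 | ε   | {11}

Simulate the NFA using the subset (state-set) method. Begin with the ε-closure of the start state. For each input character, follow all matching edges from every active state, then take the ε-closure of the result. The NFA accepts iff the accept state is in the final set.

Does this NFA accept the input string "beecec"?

start: ε-closure({0}) = {0,1,2,3,4,6,8,10,11,12}
'b' @ 1: {1,2,3,4,5,6,7,8,10,11,12}  [accepting]
'e' @ 2: {1,2,3,4,5,6,8,9,10,11,12}  [accepting]
'e' @ 3: {1,2,3,4,5,6,8,9,10,11,12}  [accepting]
'c' @ 4: {1,2,3,4,6,8,10,11,12,13}  [accepting]
'e' @ 5: {1,2,3,4,5,6,8,9,10,11,12}  [accepting]
'c' @ 6: {1,2,3,4,6,8,10,11,12,13}  [accepting]
final: {1,2,3,4,6,8,10,11,12,13}; accept 1 in set

Answer: ACCEPT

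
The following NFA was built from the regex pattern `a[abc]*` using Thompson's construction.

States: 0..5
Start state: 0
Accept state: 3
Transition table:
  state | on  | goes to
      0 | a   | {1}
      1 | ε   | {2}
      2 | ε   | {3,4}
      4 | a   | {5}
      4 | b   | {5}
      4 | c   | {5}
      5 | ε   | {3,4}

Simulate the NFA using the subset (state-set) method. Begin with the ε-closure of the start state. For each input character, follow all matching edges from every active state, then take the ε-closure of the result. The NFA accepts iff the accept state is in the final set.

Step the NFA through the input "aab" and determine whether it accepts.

Answer: ACCEPT

Derivation:
initial (ε-close {0}): {0}
'a' @ 1: {1,2,3,4}  ✓accept
'a' @ 2: {3,4,5}  ✓accept
'b' @ 3: {3,4,5}  ✓accept
final: {3,4,5}; accept 3 in set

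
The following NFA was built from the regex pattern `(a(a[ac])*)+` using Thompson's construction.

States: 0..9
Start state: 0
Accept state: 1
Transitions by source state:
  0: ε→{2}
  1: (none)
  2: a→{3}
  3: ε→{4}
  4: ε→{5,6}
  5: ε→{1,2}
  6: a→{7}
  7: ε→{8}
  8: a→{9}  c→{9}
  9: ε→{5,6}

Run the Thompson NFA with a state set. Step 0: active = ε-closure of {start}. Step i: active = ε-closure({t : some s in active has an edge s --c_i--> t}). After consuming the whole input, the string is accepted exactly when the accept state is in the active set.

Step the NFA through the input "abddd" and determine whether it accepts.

S₀ = ε-closure({0}) = {0,2}
'a' @ 1: {1,2,3,4,5,6}  [accepting]
'b' @ 2: {}  — dead — no transitions
rest 'ddd' ignored (set empty)
final: {}; accept 1 not in set

Answer: REJECT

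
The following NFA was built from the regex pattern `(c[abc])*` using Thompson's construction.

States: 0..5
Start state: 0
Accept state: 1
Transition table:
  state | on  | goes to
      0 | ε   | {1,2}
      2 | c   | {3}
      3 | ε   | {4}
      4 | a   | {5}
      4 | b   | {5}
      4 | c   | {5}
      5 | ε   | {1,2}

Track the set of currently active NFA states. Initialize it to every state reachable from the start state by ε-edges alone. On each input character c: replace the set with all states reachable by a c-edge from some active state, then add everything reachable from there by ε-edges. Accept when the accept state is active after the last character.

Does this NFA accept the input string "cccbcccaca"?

start: ε-closure({0}) = {0,1,2}
'c' @ 1: {3,4}
'c' @ 2: {1,2,5}  [accepting]
'c' @ 3: {3,4}
'b' @ 4: {1,2,5}  [accepting]
'c' @ 5: {3,4}
'c' @ 6: {1,2,5}  [accepting]
'c' @ 7: {3,4}
'a' @ 8: {1,2,5}  [accepting]
'c' @ 9: {3,4}
'a' @ 10: {1,2,5}  [accepting]
end set {1,2,5} — state 1 in

Answer: ACCEPT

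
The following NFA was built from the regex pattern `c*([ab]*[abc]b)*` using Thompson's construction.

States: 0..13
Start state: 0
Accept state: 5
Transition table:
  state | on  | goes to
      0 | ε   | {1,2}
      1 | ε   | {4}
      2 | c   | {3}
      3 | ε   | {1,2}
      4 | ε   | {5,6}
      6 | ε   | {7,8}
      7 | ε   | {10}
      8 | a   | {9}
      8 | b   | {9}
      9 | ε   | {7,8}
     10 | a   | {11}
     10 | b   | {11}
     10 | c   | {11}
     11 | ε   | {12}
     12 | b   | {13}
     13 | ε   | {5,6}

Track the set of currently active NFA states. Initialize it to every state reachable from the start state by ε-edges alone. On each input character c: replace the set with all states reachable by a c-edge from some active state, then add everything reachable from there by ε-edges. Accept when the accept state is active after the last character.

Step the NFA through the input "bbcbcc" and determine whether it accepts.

Answer: REJECT

Trace:
start: ε-closure({0}) = {0,1,2,4,5,6,7,8,10}
'b' @ 1: {7,8,9,10,11,12}
'b' @ 2: {5,6,7,8,9,10,11,12,13}  ✓accept
'c' @ 3: {11,12}
'b' @ 4: {5,6,7,8,10,13}  ✓accept
'c' @ 5: {11,12}
'c' @ 6: {}  — no active states
final: {}; accept 5 not in set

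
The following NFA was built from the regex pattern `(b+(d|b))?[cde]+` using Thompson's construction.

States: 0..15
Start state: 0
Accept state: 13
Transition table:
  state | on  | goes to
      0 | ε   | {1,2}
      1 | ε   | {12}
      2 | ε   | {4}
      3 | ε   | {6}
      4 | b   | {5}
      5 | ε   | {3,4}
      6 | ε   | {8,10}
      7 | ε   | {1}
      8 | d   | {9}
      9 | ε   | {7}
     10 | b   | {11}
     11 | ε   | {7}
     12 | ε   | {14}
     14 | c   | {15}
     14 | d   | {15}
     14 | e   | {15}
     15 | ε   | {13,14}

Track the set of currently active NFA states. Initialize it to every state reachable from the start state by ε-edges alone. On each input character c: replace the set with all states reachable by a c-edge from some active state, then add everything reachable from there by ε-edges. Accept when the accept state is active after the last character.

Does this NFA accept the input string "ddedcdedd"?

S₀ = ε-closure({0}) = {0,1,2,4,12,14}
'd' @ 1: {13,14,15}  (accept∈set)
'd' @ 2: {13,14,15}  (accept∈set)
'e' @ 3: {13,14,15}  (accept∈set)
'd' @ 4: {13,14,15}  (accept∈set)
'c' @ 5: {13,14,15}  (accept∈set)
'd' @ 6: {13,14,15}  (accept∈set)
'e' @ 7: {13,14,15}  (accept∈set)
'd' @ 8: {13,14,15}  (accept∈set)
'd' @ 9: {13,14,15}  (accept∈set)
end set {13,14,15} — state 13 in

Answer: ACCEPT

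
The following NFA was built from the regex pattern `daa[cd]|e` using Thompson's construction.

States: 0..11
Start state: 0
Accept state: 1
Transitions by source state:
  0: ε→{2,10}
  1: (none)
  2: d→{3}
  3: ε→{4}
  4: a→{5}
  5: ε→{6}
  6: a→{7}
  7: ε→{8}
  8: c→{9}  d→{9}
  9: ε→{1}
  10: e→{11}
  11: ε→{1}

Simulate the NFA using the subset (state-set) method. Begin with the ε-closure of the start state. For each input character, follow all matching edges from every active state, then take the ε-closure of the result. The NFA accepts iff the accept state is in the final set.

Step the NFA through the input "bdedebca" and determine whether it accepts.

Answer: REJECT

Trace:
start: ε-closure({0}) = {0,2,10}
'b' @ 1: {}  — state set empty
rest 'dedebca' ignored (set empty)
after full input: {}  (accept=1 not in)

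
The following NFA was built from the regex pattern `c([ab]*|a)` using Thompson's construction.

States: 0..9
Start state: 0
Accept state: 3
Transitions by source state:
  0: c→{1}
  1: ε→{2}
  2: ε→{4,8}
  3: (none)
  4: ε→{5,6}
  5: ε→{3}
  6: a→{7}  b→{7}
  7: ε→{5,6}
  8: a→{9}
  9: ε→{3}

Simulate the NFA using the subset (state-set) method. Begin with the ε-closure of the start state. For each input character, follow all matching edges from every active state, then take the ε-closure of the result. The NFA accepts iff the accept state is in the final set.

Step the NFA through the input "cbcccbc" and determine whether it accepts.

start: ε-closure({0}) = {0}
'c' @ 1: {1,2,3,4,5,6,8}  ✓accept
'b' @ 2: {3,5,6,7}  ✓accept
'c' @ 3: {}  — no active states
rest 'ccbc' ignored (set empty)
final: {}; accept 3 not in set

Answer: REJECT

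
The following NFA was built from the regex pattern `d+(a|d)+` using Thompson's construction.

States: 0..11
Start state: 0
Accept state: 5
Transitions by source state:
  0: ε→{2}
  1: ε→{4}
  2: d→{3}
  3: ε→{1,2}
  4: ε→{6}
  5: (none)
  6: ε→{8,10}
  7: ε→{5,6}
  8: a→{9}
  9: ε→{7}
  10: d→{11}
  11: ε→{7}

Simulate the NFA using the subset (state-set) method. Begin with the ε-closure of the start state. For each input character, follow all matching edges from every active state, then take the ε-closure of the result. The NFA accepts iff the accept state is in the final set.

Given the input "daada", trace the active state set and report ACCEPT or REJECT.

Answer: ACCEPT

Trace:
initial (ε-close {0}): {0,2}
'd' @ 1: {1,2,3,4,6,8,10}
'a' @ 2: {5,6,7,8,9,10}  (accept∈set)
'a' @ 3: {5,6,7,8,9,10}  (accept∈set)
'd' @ 4: {5,6,7,8,10,11}  (accept∈set)
'a' @ 5: {5,6,7,8,9,10}  (accept∈set)
end set {5,6,7,8,9,10} — state 5 in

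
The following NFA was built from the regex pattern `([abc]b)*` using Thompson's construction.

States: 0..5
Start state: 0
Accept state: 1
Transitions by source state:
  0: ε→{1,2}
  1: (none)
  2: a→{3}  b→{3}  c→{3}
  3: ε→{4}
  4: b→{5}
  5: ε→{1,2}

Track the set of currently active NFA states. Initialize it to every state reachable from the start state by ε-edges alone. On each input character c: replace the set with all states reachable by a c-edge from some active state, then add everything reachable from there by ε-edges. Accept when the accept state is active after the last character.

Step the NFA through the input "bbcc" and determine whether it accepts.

Answer: REJECT

Derivation:
S₀ = ε-closure({0}) = {0,1,2}
'b' @ 1: {3,4}
'b' @ 2: {1,2,5}  [accepting]
'c' @ 3: {3,4}
'c' @ 4: {}  — no active states
final: {}; accept 1 not in set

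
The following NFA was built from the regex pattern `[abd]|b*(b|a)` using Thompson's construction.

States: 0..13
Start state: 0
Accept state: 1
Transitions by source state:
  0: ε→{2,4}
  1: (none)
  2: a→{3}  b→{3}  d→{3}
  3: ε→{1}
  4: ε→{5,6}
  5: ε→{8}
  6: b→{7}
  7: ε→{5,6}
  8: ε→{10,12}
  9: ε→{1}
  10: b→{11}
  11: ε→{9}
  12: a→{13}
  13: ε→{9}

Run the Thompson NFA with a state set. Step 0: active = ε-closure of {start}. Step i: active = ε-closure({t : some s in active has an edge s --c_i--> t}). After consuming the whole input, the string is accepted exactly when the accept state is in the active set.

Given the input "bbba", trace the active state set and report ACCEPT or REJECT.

S₀ = ε-closure({0}) = {0,2,4,5,6,8,10,12}
'b' @ 1: {1,3,5,6,7,8,9,10,11,12}  ✓accept
'b' @ 2: {1,5,6,7,8,9,10,11,12}  ✓accept
'b' @ 3: {1,5,6,7,8,9,10,11,12}  ✓accept
'a' @ 4: {1,9,13}  ✓accept
end set {1,9,13} — state 1 in

Answer: ACCEPT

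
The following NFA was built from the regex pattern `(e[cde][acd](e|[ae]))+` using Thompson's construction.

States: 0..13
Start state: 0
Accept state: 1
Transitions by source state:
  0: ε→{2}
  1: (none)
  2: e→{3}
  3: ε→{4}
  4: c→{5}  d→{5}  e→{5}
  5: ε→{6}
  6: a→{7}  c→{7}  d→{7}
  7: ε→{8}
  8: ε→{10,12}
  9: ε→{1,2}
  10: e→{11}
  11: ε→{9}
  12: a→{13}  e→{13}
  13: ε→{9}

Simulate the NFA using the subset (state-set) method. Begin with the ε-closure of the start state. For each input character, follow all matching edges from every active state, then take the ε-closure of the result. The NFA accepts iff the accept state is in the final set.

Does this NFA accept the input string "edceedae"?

Answer: ACCEPT

Derivation:
initial (ε-close {0}): {0,2}
'e' @ 1: {3,4}
'd' @ 2: {5,6}
'c' @ 3: {7,8,10,12}
'e' @ 4: {1,2,9,11,13}  ✓accept
'e' @ 5: {3,4}
'd' @ 6: {5,6}
'a' @ 7: {7,8,10,12}
'e' @ 8: {1,2,9,11,13}  ✓accept
final: {1,2,9,11,13}; accept 1 in set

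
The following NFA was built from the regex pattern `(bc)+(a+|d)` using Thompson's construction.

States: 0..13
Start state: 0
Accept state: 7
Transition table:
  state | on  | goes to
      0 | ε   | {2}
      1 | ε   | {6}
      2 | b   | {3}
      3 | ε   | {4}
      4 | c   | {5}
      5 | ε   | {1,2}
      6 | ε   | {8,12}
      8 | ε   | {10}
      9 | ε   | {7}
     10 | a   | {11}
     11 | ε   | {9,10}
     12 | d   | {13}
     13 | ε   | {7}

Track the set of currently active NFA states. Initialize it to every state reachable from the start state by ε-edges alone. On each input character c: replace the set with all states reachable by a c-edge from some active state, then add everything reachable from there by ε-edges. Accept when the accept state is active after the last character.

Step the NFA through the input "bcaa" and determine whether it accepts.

S₀ = ε-closure({0}) = {0,2}
'b' @ 1: {3,4}
'c' @ 2: {1,2,5,6,8,10,12}
'a' @ 3: {7,9,10,11}  [accepting]
'a' @ 4: {7,9,10,11}  [accepting]
final: {7,9,10,11}; accept 7 in set

Answer: ACCEPT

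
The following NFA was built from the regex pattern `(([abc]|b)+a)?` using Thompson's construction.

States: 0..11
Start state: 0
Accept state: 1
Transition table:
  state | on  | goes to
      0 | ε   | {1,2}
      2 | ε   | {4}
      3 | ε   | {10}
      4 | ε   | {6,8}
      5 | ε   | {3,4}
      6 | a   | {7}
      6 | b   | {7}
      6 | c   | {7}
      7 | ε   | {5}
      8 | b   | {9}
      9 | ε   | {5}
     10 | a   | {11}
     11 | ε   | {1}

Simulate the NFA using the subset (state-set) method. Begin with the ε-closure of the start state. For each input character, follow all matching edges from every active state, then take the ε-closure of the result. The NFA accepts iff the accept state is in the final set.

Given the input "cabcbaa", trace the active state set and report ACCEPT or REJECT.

Answer: ACCEPT

Trace:
S₀ = ε-closure({0}) = {0,1,2,4,6,8}
'c' @ 1: {3,4,5,6,7,8,10}
'a' @ 2: {1,3,4,5,6,7,8,10,11}  ✓accept
'b' @ 3: {3,4,5,6,7,8,9,10}
'c' @ 4: {3,4,5,6,7,8,10}
'b' @ 5: {3,4,5,6,7,8,9,10}
'a' @ 6: {1,3,4,5,6,7,8,10,11}  ✓accept
'a' @ 7: {1,3,4,5,6,7,8,10,11}  ✓accept
final: {1,3,4,5,6,7,8,10,11}; accept 1 in set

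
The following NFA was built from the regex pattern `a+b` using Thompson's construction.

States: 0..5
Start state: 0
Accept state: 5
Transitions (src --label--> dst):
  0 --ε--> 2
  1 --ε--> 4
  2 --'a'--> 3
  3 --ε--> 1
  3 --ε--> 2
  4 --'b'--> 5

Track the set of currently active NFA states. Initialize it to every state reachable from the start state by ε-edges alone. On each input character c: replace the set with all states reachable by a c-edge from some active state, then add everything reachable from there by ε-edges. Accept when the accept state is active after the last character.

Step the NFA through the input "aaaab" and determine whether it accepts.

S₀ = ε-closure({0}) = {0,2}
'a' @ 1: {1,2,3,4}
'a' @ 2: {1,2,3,4}
'a' @ 3: {1,2,3,4}
'a' @ 4: {1,2,3,4}
'b' @ 5: {5}  ✓accept
end set {5} — state 5 in

Answer: ACCEPT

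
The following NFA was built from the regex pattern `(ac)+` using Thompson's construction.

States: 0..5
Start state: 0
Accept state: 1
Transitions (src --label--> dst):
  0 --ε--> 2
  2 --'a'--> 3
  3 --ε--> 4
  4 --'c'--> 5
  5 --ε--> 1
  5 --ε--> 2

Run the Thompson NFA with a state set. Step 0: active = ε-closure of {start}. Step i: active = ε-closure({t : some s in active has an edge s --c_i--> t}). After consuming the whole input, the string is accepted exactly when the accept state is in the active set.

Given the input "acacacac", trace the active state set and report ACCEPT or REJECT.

Answer: ACCEPT

Trace:
start: ε-closure({0}) = {0,2}
'a' @ 1: {3,4}
'c' @ 2: {1,2,5}  (accept∈set)
'a' @ 3: {3,4}
'c' @ 4: {1,2,5}  (accept∈set)
'a' @ 5: {3,4}
'c' @ 6: {1,2,5}  (accept∈set)
'a' @ 7: {3,4}
'c' @ 8: {1,2,5}  (accept∈set)
final: {1,2,5}; accept 1 in set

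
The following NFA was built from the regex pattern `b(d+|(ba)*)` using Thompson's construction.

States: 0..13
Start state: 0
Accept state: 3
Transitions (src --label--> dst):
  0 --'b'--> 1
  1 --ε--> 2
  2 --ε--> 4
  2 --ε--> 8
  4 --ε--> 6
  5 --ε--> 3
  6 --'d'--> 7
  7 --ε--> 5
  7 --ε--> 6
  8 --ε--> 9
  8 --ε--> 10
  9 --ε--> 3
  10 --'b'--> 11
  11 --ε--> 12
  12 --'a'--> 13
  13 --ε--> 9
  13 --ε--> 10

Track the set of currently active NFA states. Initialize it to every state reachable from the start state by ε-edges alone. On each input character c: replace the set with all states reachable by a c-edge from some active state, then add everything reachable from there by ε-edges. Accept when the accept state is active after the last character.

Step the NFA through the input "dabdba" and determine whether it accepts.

S₀ = ε-closure({0}) = {0}
'd' @ 1: {}  — dead — no transitions
rest 'abdba' ignored (set empty)
final: {}; accept 3 not in set

Answer: REJECT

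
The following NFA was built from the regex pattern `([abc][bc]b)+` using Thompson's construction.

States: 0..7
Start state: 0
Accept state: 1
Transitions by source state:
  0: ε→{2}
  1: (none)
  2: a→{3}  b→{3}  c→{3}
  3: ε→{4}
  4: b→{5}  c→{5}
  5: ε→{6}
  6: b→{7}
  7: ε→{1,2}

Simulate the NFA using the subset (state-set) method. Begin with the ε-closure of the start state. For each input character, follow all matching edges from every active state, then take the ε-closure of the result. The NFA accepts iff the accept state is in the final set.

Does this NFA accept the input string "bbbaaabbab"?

initial (ε-close {0}): {0,2}
'b' @ 1: {3,4}
'b' @ 2: {5,6}
'b' @ 3: {1,2,7}  (accept∈set)
'a' @ 4: {3,4}
'a' @ 5: {}  — dead — no transitions
rest 'abbab' ignored (set empty)
final: {}; accept 1 not in set

Answer: REJECT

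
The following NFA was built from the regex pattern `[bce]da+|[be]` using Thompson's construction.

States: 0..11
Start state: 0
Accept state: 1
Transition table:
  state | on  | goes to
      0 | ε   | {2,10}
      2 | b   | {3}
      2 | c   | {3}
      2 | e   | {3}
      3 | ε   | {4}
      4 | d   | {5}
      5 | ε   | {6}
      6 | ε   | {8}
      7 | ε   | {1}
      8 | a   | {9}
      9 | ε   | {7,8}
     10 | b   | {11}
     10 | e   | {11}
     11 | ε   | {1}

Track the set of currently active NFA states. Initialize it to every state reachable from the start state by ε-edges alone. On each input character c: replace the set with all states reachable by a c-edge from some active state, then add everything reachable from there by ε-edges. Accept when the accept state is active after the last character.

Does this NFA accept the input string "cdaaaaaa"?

Answer: ACCEPT

Derivation:
start: ε-closure({0}) = {0,2,10}
'c' @ 1: {3,4}
'd' @ 2: {5,6,8}
'a' @ 3: {1,7,8,9}  [accepting]
'a' @ 4: {1,7,8,9}  [accepting]
'a' @ 5: {1,7,8,9}  [accepting]
'a' @ 6: {1,7,8,9}  [accepting]
'a' @ 7: {1,7,8,9}  [accepting]
'a' @ 8: {1,7,8,9}  [accepting]
after full input: {1,7,8,9}  (accept=1 in)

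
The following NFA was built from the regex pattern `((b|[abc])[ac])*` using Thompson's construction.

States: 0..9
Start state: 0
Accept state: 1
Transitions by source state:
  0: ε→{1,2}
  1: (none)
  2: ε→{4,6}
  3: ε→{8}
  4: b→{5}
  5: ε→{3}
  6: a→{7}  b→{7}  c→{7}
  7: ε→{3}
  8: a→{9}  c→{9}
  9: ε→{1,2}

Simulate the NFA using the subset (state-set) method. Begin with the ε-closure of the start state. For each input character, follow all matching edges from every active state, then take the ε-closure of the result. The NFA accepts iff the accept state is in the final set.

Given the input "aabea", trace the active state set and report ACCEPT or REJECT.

initial (ε-close {0}): {0,1,2,4,6}
'a' @ 1: {3,7,8}
'a' @ 2: {1,2,4,6,9}  [accepting]
'b' @ 3: {3,5,7,8}
'e' @ 4: {}  — dead — no transitions
rest 'a' ignored (set empty)
final: {}; accept 1 not in set

Answer: REJECT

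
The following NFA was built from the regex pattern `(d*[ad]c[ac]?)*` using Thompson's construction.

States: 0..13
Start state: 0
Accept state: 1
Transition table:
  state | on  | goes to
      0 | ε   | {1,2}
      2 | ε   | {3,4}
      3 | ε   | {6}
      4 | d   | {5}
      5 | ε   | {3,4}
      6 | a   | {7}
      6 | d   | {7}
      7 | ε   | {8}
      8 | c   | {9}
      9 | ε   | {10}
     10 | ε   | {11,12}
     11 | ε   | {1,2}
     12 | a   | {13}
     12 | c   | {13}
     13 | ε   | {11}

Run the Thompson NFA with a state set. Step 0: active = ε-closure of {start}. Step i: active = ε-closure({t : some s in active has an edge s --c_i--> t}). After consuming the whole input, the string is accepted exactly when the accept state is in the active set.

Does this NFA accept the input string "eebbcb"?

start: ε-closure({0}) = {0,1,2,3,4,6}
'e' @ 1: {}  — state set empty
rest 'ebbcb' ignored (set empty)
final: {}; accept 1 not in set

Answer: REJECT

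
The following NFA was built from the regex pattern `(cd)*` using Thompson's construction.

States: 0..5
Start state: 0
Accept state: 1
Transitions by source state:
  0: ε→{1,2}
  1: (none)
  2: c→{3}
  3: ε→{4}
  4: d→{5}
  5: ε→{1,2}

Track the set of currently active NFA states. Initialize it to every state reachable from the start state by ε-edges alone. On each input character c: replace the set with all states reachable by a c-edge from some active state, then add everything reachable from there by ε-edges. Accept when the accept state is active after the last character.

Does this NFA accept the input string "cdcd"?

initial (ε-close {0}): {0,1,2}
'c' @ 1: {3,4}
'd' @ 2: {1,2,5}  (accept∈set)
'c' @ 3: {3,4}
'd' @ 4: {1,2,5}  (accept∈set)
after full input: {1,2,5}  (accept=1 in)

Answer: ACCEPT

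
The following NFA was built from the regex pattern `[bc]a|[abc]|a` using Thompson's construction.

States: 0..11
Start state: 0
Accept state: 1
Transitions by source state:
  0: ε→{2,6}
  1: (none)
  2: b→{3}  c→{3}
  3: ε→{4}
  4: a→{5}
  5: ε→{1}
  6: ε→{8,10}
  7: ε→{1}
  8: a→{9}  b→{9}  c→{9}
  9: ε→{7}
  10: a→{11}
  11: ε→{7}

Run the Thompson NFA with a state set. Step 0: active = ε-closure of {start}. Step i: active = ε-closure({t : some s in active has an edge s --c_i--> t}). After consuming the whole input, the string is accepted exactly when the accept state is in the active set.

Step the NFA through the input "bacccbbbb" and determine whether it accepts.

initial (ε-close {0}): {0,2,6,8,10}
'b' @ 1: {1,3,4,7,9}  (accept∈set)
'a' @ 2: {1,5}  (accept∈set)
'c' @ 3: {}  — no active states
rest 'ccbbbb' ignored (set empty)
end set {} — state 1 not in

Answer: REJECT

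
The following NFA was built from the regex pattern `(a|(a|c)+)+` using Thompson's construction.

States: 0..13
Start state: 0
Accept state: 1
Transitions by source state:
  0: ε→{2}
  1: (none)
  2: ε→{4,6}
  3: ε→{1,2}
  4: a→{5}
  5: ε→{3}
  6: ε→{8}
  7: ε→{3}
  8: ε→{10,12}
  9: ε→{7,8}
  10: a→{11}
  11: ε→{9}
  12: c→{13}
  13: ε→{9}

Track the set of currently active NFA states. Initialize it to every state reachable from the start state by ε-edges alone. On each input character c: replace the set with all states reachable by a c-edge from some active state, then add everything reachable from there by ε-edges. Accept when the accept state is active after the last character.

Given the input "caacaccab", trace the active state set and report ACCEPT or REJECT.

Answer: REJECT

Steps:
initial (ε-close {0}): {0,2,4,6,8,10,12}
'c' @ 1: {1,2,3,4,6,7,8,9,10,12,13}  ✓accept
'a' @ 2: {1,2,3,4,5,6,7,8,9,10,11,12}  ✓accept
'a' @ 3: {1,2,3,4,5,6,7,8,9,10,11,12}  ✓accept
'c' @ 4: {1,2,3,4,6,7,8,9,10,12,13}  ✓accept
'a' @ 5: {1,2,3,4,5,6,7,8,9,10,11,12}  ✓accept
'c' @ 6: {1,2,3,4,6,7,8,9,10,12,13}  ✓accept
'c' @ 7: {1,2,3,4,6,7,8,9,10,12,13}  ✓accept
'a' @ 8: {1,2,3,4,5,6,7,8,9,10,11,12}  ✓accept
'b' @ 9: {}  — state set empty
end set {} — state 1 not in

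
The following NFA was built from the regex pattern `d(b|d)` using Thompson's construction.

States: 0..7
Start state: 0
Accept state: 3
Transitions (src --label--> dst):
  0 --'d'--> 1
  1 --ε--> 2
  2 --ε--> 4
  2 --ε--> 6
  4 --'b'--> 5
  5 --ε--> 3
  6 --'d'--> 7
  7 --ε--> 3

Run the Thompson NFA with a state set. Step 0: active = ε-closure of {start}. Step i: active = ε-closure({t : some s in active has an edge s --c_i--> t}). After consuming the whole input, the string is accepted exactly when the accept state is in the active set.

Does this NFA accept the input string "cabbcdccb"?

Answer: REJECT

Derivation:
initial (ε-close {0}): {0}
'c' @ 1: {}  — state set empty
rest 'abbcdccb' ignored (set empty)
final: {}; accept 3 not in set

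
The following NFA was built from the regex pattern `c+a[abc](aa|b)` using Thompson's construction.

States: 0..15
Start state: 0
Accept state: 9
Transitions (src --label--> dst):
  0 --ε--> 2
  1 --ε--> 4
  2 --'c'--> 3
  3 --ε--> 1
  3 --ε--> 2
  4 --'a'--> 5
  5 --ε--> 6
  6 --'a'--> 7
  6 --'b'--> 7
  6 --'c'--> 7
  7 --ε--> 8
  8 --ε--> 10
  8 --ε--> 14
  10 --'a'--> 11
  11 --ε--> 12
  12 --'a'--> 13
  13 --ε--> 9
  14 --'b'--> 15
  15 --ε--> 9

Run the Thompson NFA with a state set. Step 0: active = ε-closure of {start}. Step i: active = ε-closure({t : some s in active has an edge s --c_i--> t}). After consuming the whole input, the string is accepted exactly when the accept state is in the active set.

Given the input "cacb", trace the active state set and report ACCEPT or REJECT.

S₀ = ε-closure({0}) = {0,2}
'c' @ 1: {1,2,3,4}
'a' @ 2: {5,6}
'c' @ 3: {7,8,10,14}
'b' @ 4: {9,15}  (accept∈set)
after full input: {9,15}  (accept=9 in)

Answer: ACCEPT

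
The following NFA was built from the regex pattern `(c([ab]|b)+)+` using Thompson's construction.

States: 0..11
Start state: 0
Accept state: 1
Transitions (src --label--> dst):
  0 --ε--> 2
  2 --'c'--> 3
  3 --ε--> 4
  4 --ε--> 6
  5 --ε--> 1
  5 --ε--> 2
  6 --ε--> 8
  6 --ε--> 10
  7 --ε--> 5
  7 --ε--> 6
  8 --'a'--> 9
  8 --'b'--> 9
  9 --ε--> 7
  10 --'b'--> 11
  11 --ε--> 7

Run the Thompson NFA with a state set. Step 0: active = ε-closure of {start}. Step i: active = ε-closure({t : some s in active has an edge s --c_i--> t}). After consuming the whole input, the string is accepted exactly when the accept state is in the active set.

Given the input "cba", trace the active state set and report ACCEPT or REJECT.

Answer: ACCEPT

Derivation:
start: ε-closure({0}) = {0,2}
'c' @ 1: {3,4,6,8,10}
'b' @ 2: {1,2,5,6,7,8,9,10,11}  (accept∈set)
'a' @ 3: {1,2,5,6,7,8,9,10}  (accept∈set)
after full input: {1,2,5,6,7,8,9,10}  (accept=1 in)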